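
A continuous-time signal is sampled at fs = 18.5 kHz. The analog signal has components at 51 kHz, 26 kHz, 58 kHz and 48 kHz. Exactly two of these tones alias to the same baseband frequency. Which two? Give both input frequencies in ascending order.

fs/2 = 9.25 kHz.
51 kHz mod fs = 14 kHz.
14 kHz > fs/2 = 9.25 kHz, folds to fs − 14 kHz = 4.5 kHz.
26 kHz mod fs = 7.5 kHz.
7.5 kHz ≤ fs/2 = 9.25 kHz, appears at 7.5 kHz.
58 kHz mod fs = 2.5 kHz.
2.5 kHz ≤ fs/2 = 9.25 kHz, appears at 2.5 kHz.
48 kHz mod fs = 11 kHz.
11 kHz > fs/2 = 9.25 kHz, folds to fs − 11 kHz = 7.5 kHz.
26 kHz and 48 kHz both map to 7.5 kHz.

26 kHz, 48 kHz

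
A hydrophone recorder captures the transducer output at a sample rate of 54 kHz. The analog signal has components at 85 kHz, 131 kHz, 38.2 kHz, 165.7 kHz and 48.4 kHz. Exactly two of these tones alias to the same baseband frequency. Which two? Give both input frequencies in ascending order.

85 kHz, 131 kHz

fs/2 = 27 kHz.
85 kHz mod fs = 31 kHz.
31 kHz > fs/2 = 27 kHz, folds to fs − 31 kHz = 23 kHz.
131 kHz mod fs = 23 kHz.
23 kHz ≤ fs/2 = 27 kHz, appears at 23 kHz.
38.2 kHz > fs/2 = 27 kHz, folds to fs − 38.2 kHz = 15.8 kHz.
165.7 kHz mod fs = 3.7 kHz.
3.7 kHz ≤ fs/2 = 27 kHz, appears at 3.7 kHz.
48.4 kHz > fs/2 = 27 kHz, folds to fs − 48.4 kHz = 5.6 kHz.
85 kHz and 131 kHz both map to 23 kHz.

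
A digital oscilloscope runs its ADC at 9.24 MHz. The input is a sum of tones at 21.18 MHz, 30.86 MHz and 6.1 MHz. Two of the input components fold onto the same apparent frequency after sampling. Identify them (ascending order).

6.1 MHz, 30.86 MHz

fs/2 = 4.62 MHz.
21.18 MHz mod fs = 2.7 MHz.
2.7 MHz ≤ fs/2 = 4.62 MHz, appears at 2.7 MHz.
30.86 MHz mod fs = 3.14 MHz.
3.14 MHz ≤ fs/2 = 4.62 MHz, appears at 3.14 MHz.
6.1 MHz > fs/2 = 4.62 MHz, folds to fs − 6.1 MHz = 3.14 MHz.
6.1 MHz and 30.86 MHz both map to 3.14 MHz.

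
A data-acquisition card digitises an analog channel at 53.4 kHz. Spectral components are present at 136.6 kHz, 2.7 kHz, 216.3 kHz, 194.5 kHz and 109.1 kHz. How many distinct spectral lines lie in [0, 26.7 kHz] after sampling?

fs/2 = 26.7 kHz.
136.6 kHz mod fs = 29.8 kHz.
29.8 kHz > fs/2 = 26.7 kHz, folds to fs − 29.8 kHz = 23.6 kHz.
2.7 kHz ≤ fs/2 = 26.7 kHz, passes unchanged.
216.3 kHz mod fs = 2.7 kHz.
2.7 kHz ≤ fs/2 = 26.7 kHz, appears at 2.7 kHz.
194.5 kHz mod fs = 34.3 kHz.
34.3 kHz > fs/2 = 26.7 kHz, folds to fs − 34.3 kHz = 19.1 kHz.
109.1 kHz mod fs = 2.3 kHz.
2.3 kHz ≤ fs/2 = 26.7 kHz, appears at 2.3 kHz.
Distinct values: {2.3 kHz, 2.7 kHz, 19.1 kHz, 23.6 kHz} → 4.

4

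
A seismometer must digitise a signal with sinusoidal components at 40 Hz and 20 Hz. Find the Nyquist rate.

80 Hz

Highest-frequency component: 40 Hz.
Nyquist rate = 2 × 40 Hz = 80 Hz.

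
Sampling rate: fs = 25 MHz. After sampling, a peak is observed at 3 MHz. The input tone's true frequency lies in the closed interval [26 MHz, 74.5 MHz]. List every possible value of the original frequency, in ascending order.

Frequencies that alias to 3 MHz are k·fs ± 3 MHz for integer k ≥ 0.
k=0: 3 MHz.
k=1: 22 MHz, 28 MHz.
k=2: 47 MHz, 53 MHz.
k=3: 72 MHz, 78 MHz.
k=4: 97 MHz, 103 MHz.
Within [26 MHz, 74.5 MHz]: 28 MHz, 47 MHz, 53 MHz, 72 MHz.

28 MHz, 47 MHz, 53 MHz, 72 MHz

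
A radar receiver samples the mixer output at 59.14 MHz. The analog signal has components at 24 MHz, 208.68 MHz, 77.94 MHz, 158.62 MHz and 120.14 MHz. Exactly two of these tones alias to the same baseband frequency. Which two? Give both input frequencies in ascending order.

fs/2 = 29.57 MHz.
24 MHz ≤ fs/2 = 29.57 MHz, passes unchanged.
208.68 MHz mod fs = 31.26 MHz.
31.26 MHz > fs/2 = 29.57 MHz, folds to fs − 31.26 MHz = 27.88 MHz.
77.94 MHz mod fs = 18.8 MHz.
18.8 MHz ≤ fs/2 = 29.57 MHz, appears at 18.8 MHz.
158.62 MHz mod fs = 40.34 MHz.
40.34 MHz > fs/2 = 29.57 MHz, folds to fs − 40.34 MHz = 18.8 MHz.
120.14 MHz mod fs = 1.86 MHz.
1.86 MHz ≤ fs/2 = 29.57 MHz, appears at 1.86 MHz.
77.94 MHz and 158.62 MHz both map to 18.8 MHz.

77.94 MHz, 158.62 MHz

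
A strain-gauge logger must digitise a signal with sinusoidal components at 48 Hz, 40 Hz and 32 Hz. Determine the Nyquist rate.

96 Hz

Highest-frequency component: 48 Hz.
Nyquist rate = 2 × 48 Hz = 96 Hz.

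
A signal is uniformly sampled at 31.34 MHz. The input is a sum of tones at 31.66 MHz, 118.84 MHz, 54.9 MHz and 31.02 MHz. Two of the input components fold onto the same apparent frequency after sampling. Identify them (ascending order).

31.02 MHz, 31.66 MHz

fs/2 = 15.67 MHz.
31.66 MHz mod fs = 0.32 MHz.
0.32 MHz ≤ fs/2 = 15.67 MHz, appears at 0.32 MHz.
118.84 MHz mod fs = 24.82 MHz.
24.82 MHz > fs/2 = 15.67 MHz, folds to fs − 24.82 MHz = 6.52 MHz.
54.9 MHz mod fs = 23.56 MHz.
23.56 MHz > fs/2 = 15.67 MHz, folds to fs − 23.56 MHz = 7.78 MHz.
31.02 MHz > fs/2 = 15.67 MHz, folds to fs − 31.02 MHz = 0.32 MHz.
31.02 MHz and 31.66 MHz both map to 0.32 MHz.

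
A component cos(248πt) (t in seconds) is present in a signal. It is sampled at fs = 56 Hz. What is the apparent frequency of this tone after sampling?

ω = 248π rad/s → f = ω/(2π) = 124 Hz.
124 Hz mod fs = 12 Hz.
12 Hz ≤ fs/2 = 28 Hz, appears at 12 Hz.

12 Hz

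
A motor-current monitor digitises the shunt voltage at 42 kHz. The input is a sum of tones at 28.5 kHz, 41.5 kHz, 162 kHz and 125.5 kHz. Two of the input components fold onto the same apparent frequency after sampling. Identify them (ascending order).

41.5 kHz, 125.5 kHz

fs/2 = 21 kHz.
28.5 kHz > fs/2 = 21 kHz, folds to fs − 28.5 kHz = 13.5 kHz.
41.5 kHz > fs/2 = 21 kHz, folds to fs − 41.5 kHz = 0.5 kHz.
162 kHz mod fs = 36 kHz.
36 kHz > fs/2 = 21 kHz, folds to fs − 36 kHz = 6 kHz.
125.5 kHz mod fs = 41.5 kHz.
41.5 kHz > fs/2 = 21 kHz, folds to fs − 41.5 kHz = 0.5 kHz.
41.5 kHz and 125.5 kHz both map to 0.5 kHz.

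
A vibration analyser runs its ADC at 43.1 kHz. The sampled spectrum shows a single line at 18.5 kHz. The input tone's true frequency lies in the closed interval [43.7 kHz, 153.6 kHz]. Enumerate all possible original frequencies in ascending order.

Frequencies that alias to 18.5 kHz are k·fs ± 18.5 kHz for integer k ≥ 0.
k=0: 18.5 kHz.
k=1: 24.6 kHz, 61.6 kHz.
k=2: 67.7 kHz, 104.7 kHz.
k=3: 110.8 kHz, 147.8 kHz.
k=4: 153.9 kHz, 190.9 kHz.
Within [43.7 kHz, 153.6 kHz]: 61.6 kHz, 67.7 kHz, 104.7 kHz, 110.8 kHz, 147.8 kHz.

61.6 kHz, 67.7 kHz, 104.7 kHz, 110.8 kHz, 147.8 kHz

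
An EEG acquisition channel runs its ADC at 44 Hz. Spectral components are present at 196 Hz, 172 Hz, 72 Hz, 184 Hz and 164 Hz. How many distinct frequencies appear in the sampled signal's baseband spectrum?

fs/2 = 22 Hz.
196 Hz mod fs = 20 Hz.
20 Hz ≤ fs/2 = 22 Hz, appears at 20 Hz.
172 Hz mod fs = 40 Hz.
40 Hz > fs/2 = 22 Hz, folds to fs − 40 Hz = 4 Hz.
72 Hz mod fs = 28 Hz.
28 Hz > fs/2 = 22 Hz, folds to fs − 28 Hz = 16 Hz.
184 Hz mod fs = 8 Hz.
8 Hz ≤ fs/2 = 22 Hz, appears at 8 Hz.
164 Hz mod fs = 32 Hz.
32 Hz > fs/2 = 22 Hz, folds to fs − 32 Hz = 12 Hz.
Distinct values: {4 Hz, 8 Hz, 12 Hz, 16 Hz, 20 Hz} → 5.

5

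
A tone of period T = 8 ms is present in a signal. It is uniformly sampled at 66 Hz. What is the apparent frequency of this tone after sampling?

T = 8 ms → f = 1/T = 125 Hz.
125 Hz mod fs = 59 Hz.
59 Hz > fs/2 = 33 Hz, folds to fs − 59 Hz = 7 Hz.

7 Hz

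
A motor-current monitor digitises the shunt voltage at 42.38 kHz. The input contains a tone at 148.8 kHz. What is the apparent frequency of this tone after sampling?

148.8 kHz mod fs = 21.66 kHz.
21.66 kHz > fs/2 = 21.19 kHz, folds to fs − 21.66 kHz = 20.72 kHz.

20.72 kHz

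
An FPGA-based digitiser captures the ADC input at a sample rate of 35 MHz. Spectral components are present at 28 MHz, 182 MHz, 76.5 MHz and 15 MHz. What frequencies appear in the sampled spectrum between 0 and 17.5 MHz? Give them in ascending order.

6.5 MHz, 7 MHz, 15 MHz

fs/2 = 17.5 MHz.
28 MHz > fs/2 = 17.5 MHz, folds to fs − 28 MHz = 7 MHz.
182 MHz mod fs = 7 MHz.
7 MHz ≤ fs/2 = 17.5 MHz, appears at 7 MHz.
76.5 MHz mod fs = 6.5 MHz.
6.5 MHz ≤ fs/2 = 17.5 MHz, appears at 6.5 MHz.
15 MHz ≤ fs/2 = 17.5 MHz, passes unchanged.
Distinct values: {6.5 MHz, 7 MHz, 15 MHz}.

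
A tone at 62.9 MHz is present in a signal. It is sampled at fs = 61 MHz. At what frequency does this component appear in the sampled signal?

1.9 MHz

62.9 MHz mod fs = 1.9 MHz.
1.9 MHz ≤ fs/2 = 30.5 MHz, appears at 1.9 MHz.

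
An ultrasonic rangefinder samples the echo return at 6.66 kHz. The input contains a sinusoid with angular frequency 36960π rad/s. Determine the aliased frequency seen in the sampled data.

ω = 36960π rad/s → f = ω/(2π) = 18480 Hz = 18.48 kHz.
18.48 kHz mod fs = 5.16 kHz.
5.16 kHz > fs/2 = 3.33 kHz, folds to fs − 5.16 kHz = 1.5 kHz.

1.5 kHz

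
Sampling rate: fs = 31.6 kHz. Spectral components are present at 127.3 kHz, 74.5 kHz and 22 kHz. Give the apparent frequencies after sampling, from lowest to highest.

fs/2 = 15.8 kHz.
127.3 kHz mod fs = 0.9 kHz.
0.9 kHz ≤ fs/2 = 15.8 kHz, appears at 0.9 kHz.
74.5 kHz mod fs = 11.3 kHz.
11.3 kHz ≤ fs/2 = 15.8 kHz, appears at 11.3 kHz.
22 kHz > fs/2 = 15.8 kHz, folds to fs − 22 kHz = 9.6 kHz.
Distinct values: {0.9 kHz, 9.6 kHz, 11.3 kHz}.

0.9 kHz, 9.6 kHz, 11.3 kHz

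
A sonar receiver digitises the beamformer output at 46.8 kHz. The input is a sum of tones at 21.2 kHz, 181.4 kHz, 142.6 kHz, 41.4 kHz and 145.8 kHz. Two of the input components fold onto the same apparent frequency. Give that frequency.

fs/2 = 23.4 kHz.
21.2 kHz ≤ fs/2 = 23.4 kHz, passes unchanged.
181.4 kHz mod fs = 41 kHz.
41 kHz > fs/2 = 23.4 kHz, folds to fs − 41 kHz = 5.8 kHz.
142.6 kHz mod fs = 2.2 kHz.
2.2 kHz ≤ fs/2 = 23.4 kHz, appears at 2.2 kHz.
41.4 kHz > fs/2 = 23.4 kHz, folds to fs − 41.4 kHz = 5.4 kHz.
145.8 kHz mod fs = 5.4 kHz.
5.4 kHz ≤ fs/2 = 23.4 kHz, appears at 5.4 kHz.
41.4 kHz and 145.8 kHz both map to 5.4 kHz.

5.4 kHz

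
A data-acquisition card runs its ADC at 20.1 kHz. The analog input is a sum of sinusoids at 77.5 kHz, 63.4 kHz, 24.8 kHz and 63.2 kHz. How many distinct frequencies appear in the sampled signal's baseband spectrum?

3

fs/2 = 10.05 kHz.
77.5 kHz mod fs = 17.2 kHz.
17.2 kHz > fs/2 = 10.05 kHz, folds to fs − 17.2 kHz = 2.9 kHz.
63.4 kHz mod fs = 3.1 kHz.
3.1 kHz ≤ fs/2 = 10.05 kHz, appears at 3.1 kHz.
24.8 kHz mod fs = 4.7 kHz.
4.7 kHz ≤ fs/2 = 10.05 kHz, appears at 4.7 kHz.
63.2 kHz mod fs = 2.9 kHz.
2.9 kHz ≤ fs/2 = 10.05 kHz, appears at 2.9 kHz.
Distinct values: {2.9 kHz, 3.1 kHz, 4.7 kHz} → 3.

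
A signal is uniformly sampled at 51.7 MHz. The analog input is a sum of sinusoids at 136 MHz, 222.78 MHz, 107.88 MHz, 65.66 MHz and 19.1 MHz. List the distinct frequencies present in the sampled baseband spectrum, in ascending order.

fs/2 = 25.85 MHz.
136 MHz mod fs = 32.6 MHz.
32.6 MHz > fs/2 = 25.85 MHz, folds to fs − 32.6 MHz = 19.1 MHz.
222.78 MHz mod fs = 15.98 MHz.
15.98 MHz ≤ fs/2 = 25.85 MHz, appears at 15.98 MHz.
107.88 MHz mod fs = 4.48 MHz.
4.48 MHz ≤ fs/2 = 25.85 MHz, appears at 4.48 MHz.
65.66 MHz mod fs = 13.96 MHz.
13.96 MHz ≤ fs/2 = 25.85 MHz, appears at 13.96 MHz.
19.1 MHz ≤ fs/2 = 25.85 MHz, passes unchanged.
Distinct values: {4.48 MHz, 13.96 MHz, 15.98 MHz, 19.1 MHz}.

4.48 MHz, 13.96 MHz, 15.98 MHz, 19.1 MHz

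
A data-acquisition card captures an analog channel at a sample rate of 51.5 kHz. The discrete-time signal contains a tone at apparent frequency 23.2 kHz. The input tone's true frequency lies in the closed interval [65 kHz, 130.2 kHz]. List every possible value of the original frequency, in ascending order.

Frequencies that alias to 23.2 kHz are k·fs ± 23.2 kHz for integer k ≥ 0.
k=0: 23.2 kHz.
k=1: 28.3 kHz, 74.7 kHz.
k=2: 79.8 kHz, 126.2 kHz.
k=3: 131.3 kHz, 177.7 kHz.
Within [65 kHz, 130.2 kHz]: 74.7 kHz, 79.8 kHz, 126.2 kHz.

74.7 kHz, 79.8 kHz, 126.2 kHz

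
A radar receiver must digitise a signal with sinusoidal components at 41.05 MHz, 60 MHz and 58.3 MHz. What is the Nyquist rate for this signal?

120 MHz

Highest-frequency component: 60 MHz.
Nyquist rate = 2 × 60 MHz = 120 MHz.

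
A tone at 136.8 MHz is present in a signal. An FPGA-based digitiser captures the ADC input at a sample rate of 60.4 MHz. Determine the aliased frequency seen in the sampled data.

16 MHz

136.8 MHz mod fs = 16 MHz.
16 MHz ≤ fs/2 = 30.2 MHz, appears at 16 MHz.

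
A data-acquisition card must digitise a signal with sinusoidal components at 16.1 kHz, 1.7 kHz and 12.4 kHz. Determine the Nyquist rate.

32.2 kHz

Highest-frequency component: 16.1 kHz.
Nyquist rate = 2 × 16.1 kHz = 32.2 kHz.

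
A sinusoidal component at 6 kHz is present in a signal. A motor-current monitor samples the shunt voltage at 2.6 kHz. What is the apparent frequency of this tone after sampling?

6 kHz mod fs = 0.8 kHz.
0.8 kHz ≤ fs/2 = 1.3 kHz, appears at 0.8 kHz.

0.8 kHz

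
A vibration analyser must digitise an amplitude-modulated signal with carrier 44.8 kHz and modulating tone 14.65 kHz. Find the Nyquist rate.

118.9 kHz

AM sidebands sit at fc ± fm = 30.15 kHz and 59.45 kHz.
Highest-frequency component: 59.45 kHz.
Nyquist rate = 2 × 59.45 kHz = 118.9 kHz.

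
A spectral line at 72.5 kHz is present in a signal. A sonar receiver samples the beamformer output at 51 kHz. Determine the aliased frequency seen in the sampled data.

72.5 kHz mod fs = 21.5 kHz.
21.5 kHz ≤ fs/2 = 25.5 kHz, appears at 21.5 kHz.

21.5 kHz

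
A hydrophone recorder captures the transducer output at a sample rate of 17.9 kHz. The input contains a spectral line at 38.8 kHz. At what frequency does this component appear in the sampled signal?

3 kHz

38.8 kHz mod fs = 3 kHz.
3 kHz ≤ fs/2 = 8.95 kHz, appears at 3 kHz.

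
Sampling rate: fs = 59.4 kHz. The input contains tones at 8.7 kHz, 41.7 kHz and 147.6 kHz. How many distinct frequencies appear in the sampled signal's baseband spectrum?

3

fs/2 = 29.7 kHz.
8.7 kHz ≤ fs/2 = 29.7 kHz, passes unchanged.
41.7 kHz > fs/2 = 29.7 kHz, folds to fs − 41.7 kHz = 17.7 kHz.
147.6 kHz mod fs = 28.8 kHz.
28.8 kHz ≤ fs/2 = 29.7 kHz, appears at 28.8 kHz.
Distinct values: {8.7 kHz, 17.7 kHz, 28.8 kHz} → 3.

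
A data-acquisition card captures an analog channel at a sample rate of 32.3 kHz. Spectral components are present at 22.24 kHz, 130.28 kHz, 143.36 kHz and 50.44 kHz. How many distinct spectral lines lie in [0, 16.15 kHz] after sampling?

fs/2 = 16.15 kHz.
22.24 kHz > fs/2 = 16.15 kHz, folds to fs − 22.24 kHz = 10.06 kHz.
130.28 kHz mod fs = 1.08 kHz.
1.08 kHz ≤ fs/2 = 16.15 kHz, appears at 1.08 kHz.
143.36 kHz mod fs = 14.16 kHz.
14.16 kHz ≤ fs/2 = 16.15 kHz, appears at 14.16 kHz.
50.44 kHz mod fs = 18.14 kHz.
18.14 kHz > fs/2 = 16.15 kHz, folds to fs − 18.14 kHz = 14.16 kHz.
Distinct values: {1.08 kHz, 10.06 kHz, 14.16 kHz} → 3.

3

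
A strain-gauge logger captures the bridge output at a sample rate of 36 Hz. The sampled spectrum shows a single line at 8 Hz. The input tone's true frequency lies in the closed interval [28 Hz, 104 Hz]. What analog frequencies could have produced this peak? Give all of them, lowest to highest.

28 Hz, 44 Hz, 64 Hz, 80 Hz, 100 Hz

Frequencies that alias to 8 Hz are k·fs ± 8 Hz for integer k ≥ 0.
k=0: 8 Hz.
k=1: 28 Hz, 44 Hz.
k=2: 64 Hz, 80 Hz.
k=3: 100 Hz, 116 Hz.
k=4: 136 Hz, 152 Hz.
Within [28 Hz, 104 Hz]: 28 Hz, 44 Hz, 64 Hz, 80 Hz, 100 Hz.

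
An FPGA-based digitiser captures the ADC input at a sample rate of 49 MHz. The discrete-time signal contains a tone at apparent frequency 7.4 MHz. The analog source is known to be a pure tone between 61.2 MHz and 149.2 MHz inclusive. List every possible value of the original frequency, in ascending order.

90.6 MHz, 105.4 MHz, 139.6 MHz

Frequencies that alias to 7.4 MHz are k·fs ± 7.4 MHz for integer k ≥ 0.
k=0: 7.4 MHz.
k=1: 41.6 MHz, 56.4 MHz.
k=2: 90.6 MHz, 105.4 MHz.
k=3: 139.6 MHz, 154.4 MHz.
k=4: 188.6 MHz, 203.4 MHz.
Within [61.2 MHz, 149.2 MHz]: 90.6 MHz, 105.4 MHz, 139.6 MHz.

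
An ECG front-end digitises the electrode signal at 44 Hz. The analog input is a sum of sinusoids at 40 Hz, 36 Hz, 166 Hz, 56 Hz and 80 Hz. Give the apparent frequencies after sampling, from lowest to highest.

fs/2 = 22 Hz.
40 Hz > fs/2 = 22 Hz, folds to fs − 40 Hz = 4 Hz.
36 Hz > fs/2 = 22 Hz, folds to fs − 36 Hz = 8 Hz.
166 Hz mod fs = 34 Hz.
34 Hz > fs/2 = 22 Hz, folds to fs − 34 Hz = 10 Hz.
56 Hz mod fs = 12 Hz.
12 Hz ≤ fs/2 = 22 Hz, appears at 12 Hz.
80 Hz mod fs = 36 Hz.
36 Hz > fs/2 = 22 Hz, folds to fs − 36 Hz = 8 Hz.
Distinct values: {4 Hz, 8 Hz, 10 Hz, 12 Hz}.

4 Hz, 8 Hz, 10 Hz, 12 Hz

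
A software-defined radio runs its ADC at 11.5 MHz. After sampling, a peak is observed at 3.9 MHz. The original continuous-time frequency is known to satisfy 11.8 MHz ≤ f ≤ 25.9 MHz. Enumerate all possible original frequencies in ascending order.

15.4 MHz, 19.1 MHz

Frequencies that alias to 3.9 MHz are k·fs ± 3.9 MHz for integer k ≥ 0.
k=0: 3.9 MHz.
k=1: 7.6 MHz, 15.4 MHz.
k=2: 19.1 MHz, 26.9 MHz.
k=3: 30.6 MHz, 38.4 MHz.
Within [11.8 MHz, 25.9 MHz]: 15.4 MHz, 19.1 MHz.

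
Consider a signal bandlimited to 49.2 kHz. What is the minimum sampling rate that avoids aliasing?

98.4 kHz

Nyquist rate = 2 × 49.2 kHz = 98.4 kHz.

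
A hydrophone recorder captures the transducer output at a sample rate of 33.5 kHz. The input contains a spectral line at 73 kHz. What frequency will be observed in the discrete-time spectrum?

73 kHz mod fs = 6 kHz.
6 kHz ≤ fs/2 = 16.75 kHz, appears at 6 kHz.

6 kHz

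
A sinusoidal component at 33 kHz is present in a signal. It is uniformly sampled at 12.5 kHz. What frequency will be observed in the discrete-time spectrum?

33 kHz mod fs = 8 kHz.
8 kHz > fs/2 = 6.25 kHz, folds to fs − 8 kHz = 4.5 kHz.

4.5 kHz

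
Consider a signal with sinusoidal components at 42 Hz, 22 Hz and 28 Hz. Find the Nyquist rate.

Highest-frequency component: 42 Hz.
Nyquist rate = 2 × 42 Hz = 84 Hz.

84 Hz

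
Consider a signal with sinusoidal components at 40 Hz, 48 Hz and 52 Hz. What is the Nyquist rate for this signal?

Highest-frequency component: 52 Hz.
Nyquist rate = 2 × 52 Hz = 104 Hz.

104 Hz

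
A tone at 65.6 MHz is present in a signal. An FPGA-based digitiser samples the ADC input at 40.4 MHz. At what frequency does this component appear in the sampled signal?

65.6 MHz mod fs = 25.2 MHz.
25.2 MHz > fs/2 = 20.2 MHz, folds to fs − 25.2 MHz = 15.2 MHz.

15.2 MHz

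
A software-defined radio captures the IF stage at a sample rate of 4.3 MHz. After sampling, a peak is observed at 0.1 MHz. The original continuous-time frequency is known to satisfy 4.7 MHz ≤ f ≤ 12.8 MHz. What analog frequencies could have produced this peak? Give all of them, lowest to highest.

Frequencies that alias to 0.1 MHz are k·fs ± 0.1 MHz for integer k ≥ 0.
k=0: 0.1 MHz.
k=1: 4.2 MHz, 4.4 MHz.
k=2: 8.5 MHz, 8.7 MHz.
k=3: 12.8 MHz, 13 MHz.
k=4: 17.1 MHz, 17.3 MHz.
Within [4.7 MHz, 12.8 MHz]: 8.5 MHz, 8.7 MHz, 12.8 MHz.

8.5 MHz, 8.7 MHz, 12.8 MHz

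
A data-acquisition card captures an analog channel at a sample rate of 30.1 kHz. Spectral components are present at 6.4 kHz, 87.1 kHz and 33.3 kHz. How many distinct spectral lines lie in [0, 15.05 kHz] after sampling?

2

fs/2 = 15.05 kHz.
6.4 kHz ≤ fs/2 = 15.05 kHz, passes unchanged.
87.1 kHz mod fs = 26.9 kHz.
26.9 kHz > fs/2 = 15.05 kHz, folds to fs − 26.9 kHz = 3.2 kHz.
33.3 kHz mod fs = 3.2 kHz.
3.2 kHz ≤ fs/2 = 15.05 kHz, appears at 3.2 kHz.
Distinct values: {3.2 kHz, 6.4 kHz} → 2.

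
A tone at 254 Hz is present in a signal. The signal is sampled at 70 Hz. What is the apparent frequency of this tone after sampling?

26 Hz

254 Hz mod fs = 44 Hz.
44 Hz > fs/2 = 35 Hz, folds to fs − 44 Hz = 26 Hz.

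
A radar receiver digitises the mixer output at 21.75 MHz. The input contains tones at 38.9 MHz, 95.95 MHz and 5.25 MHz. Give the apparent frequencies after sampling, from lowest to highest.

fs/2 = 10.875 MHz.
38.9 MHz mod fs = 17.15 MHz.
17.15 MHz > fs/2 = 10.875 MHz, folds to fs − 17.15 MHz = 4.6 MHz.
95.95 MHz mod fs = 8.95 MHz.
8.95 MHz ≤ fs/2 = 10.875 MHz, appears at 8.95 MHz.
5.25 MHz ≤ fs/2 = 10.875 MHz, passes unchanged.
Distinct values: {4.6 MHz, 5.25 MHz, 8.95 MHz}.

4.6 MHz, 5.25 MHz, 8.95 MHz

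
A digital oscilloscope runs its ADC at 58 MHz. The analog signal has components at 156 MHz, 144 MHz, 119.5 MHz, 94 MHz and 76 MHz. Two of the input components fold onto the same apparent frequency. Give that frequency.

18 MHz

fs/2 = 29 MHz.
156 MHz mod fs = 40 MHz.
40 MHz > fs/2 = 29 MHz, folds to fs − 40 MHz = 18 MHz.
144 MHz mod fs = 28 MHz.
28 MHz ≤ fs/2 = 29 MHz, appears at 28 MHz.
119.5 MHz mod fs = 3.5 MHz.
3.5 MHz ≤ fs/2 = 29 MHz, appears at 3.5 MHz.
94 MHz mod fs = 36 MHz.
36 MHz > fs/2 = 29 MHz, folds to fs − 36 MHz = 22 MHz.
76 MHz mod fs = 18 MHz.
18 MHz ≤ fs/2 = 29 MHz, appears at 18 MHz.
76 MHz and 156 MHz both map to 18 MHz.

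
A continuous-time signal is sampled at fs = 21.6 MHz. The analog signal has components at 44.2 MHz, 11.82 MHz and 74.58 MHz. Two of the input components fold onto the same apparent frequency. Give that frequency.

9.78 MHz

fs/2 = 10.8 MHz.
44.2 MHz mod fs = 1 MHz.
1 MHz ≤ fs/2 = 10.8 MHz, appears at 1 MHz.
11.82 MHz > fs/2 = 10.8 MHz, folds to fs − 11.82 MHz = 9.78 MHz.
74.58 MHz mod fs = 9.78 MHz.
9.78 MHz ≤ fs/2 = 10.8 MHz, appears at 9.78 MHz.
11.82 MHz and 74.58 MHz both map to 9.78 MHz.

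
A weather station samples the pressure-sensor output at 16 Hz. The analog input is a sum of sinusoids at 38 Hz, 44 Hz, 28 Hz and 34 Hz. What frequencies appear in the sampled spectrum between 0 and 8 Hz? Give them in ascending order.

fs/2 = 8 Hz.
38 Hz mod fs = 6 Hz.
6 Hz ≤ fs/2 = 8 Hz, appears at 6 Hz.
44 Hz mod fs = 12 Hz.
12 Hz > fs/2 = 8 Hz, folds to fs − 12 Hz = 4 Hz.
28 Hz mod fs = 12 Hz.
12 Hz > fs/2 = 8 Hz, folds to fs − 12 Hz = 4 Hz.
34 Hz mod fs = 2 Hz.
2 Hz ≤ fs/2 = 8 Hz, appears at 2 Hz.
Distinct values: {2 Hz, 4 Hz, 6 Hz}.

2 Hz, 4 Hz, 6 Hz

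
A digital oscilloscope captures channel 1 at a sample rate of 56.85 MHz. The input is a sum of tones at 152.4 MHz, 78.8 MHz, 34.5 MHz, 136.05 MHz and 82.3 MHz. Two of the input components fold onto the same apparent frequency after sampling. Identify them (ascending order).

fs/2 = 28.425 MHz.
152.4 MHz mod fs = 38.7 MHz.
38.7 MHz > fs/2 = 28.425 MHz, folds to fs − 38.7 MHz = 18.15 MHz.
78.8 MHz mod fs = 21.95 MHz.
21.95 MHz ≤ fs/2 = 28.425 MHz, appears at 21.95 MHz.
34.5 MHz > fs/2 = 28.425 MHz, folds to fs − 34.5 MHz = 22.35 MHz.
136.05 MHz mod fs = 22.35 MHz.
22.35 MHz ≤ fs/2 = 28.425 MHz, appears at 22.35 MHz.
82.3 MHz mod fs = 25.45 MHz.
25.45 MHz ≤ fs/2 = 28.425 MHz, appears at 25.45 MHz.
34.5 MHz and 136.05 MHz both map to 22.35 MHz.

34.5 MHz, 136.05 MHz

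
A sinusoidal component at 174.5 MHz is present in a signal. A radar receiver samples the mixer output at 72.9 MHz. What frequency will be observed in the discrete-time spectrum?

28.7 MHz

174.5 MHz mod fs = 28.7 MHz.
28.7 MHz ≤ fs/2 = 36.45 MHz, appears at 28.7 MHz.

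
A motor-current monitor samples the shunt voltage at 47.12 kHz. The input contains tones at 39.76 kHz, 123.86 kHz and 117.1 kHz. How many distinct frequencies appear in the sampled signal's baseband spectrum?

fs/2 = 23.56 kHz.
39.76 kHz > fs/2 = 23.56 kHz, folds to fs − 39.76 kHz = 7.36 kHz.
123.86 kHz mod fs = 29.62 kHz.
29.62 kHz > fs/2 = 23.56 kHz, folds to fs − 29.62 kHz = 17.5 kHz.
117.1 kHz mod fs = 22.86 kHz.
22.86 kHz ≤ fs/2 = 23.56 kHz, appears at 22.86 kHz.
Distinct values: {7.36 kHz, 17.5 kHz, 22.86 kHz} → 3.

3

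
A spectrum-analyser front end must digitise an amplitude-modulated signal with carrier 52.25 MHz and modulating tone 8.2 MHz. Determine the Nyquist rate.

120.9 MHz

AM sidebands sit at fc ± fm = 44.05 MHz and 60.45 MHz.
Highest-frequency component: 60.45 MHz.
Nyquist rate = 2 × 60.45 MHz = 120.9 MHz.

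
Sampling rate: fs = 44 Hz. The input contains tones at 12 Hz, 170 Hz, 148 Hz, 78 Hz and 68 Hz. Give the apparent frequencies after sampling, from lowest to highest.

fs/2 = 22 Hz.
12 Hz ≤ fs/2 = 22 Hz, passes unchanged.
170 Hz mod fs = 38 Hz.
38 Hz > fs/2 = 22 Hz, folds to fs − 38 Hz = 6 Hz.
148 Hz mod fs = 16 Hz.
16 Hz ≤ fs/2 = 22 Hz, appears at 16 Hz.
78 Hz mod fs = 34 Hz.
34 Hz > fs/2 = 22 Hz, folds to fs − 34 Hz = 10 Hz.
68 Hz mod fs = 24 Hz.
24 Hz > fs/2 = 22 Hz, folds to fs − 24 Hz = 20 Hz.
Distinct values: {6 Hz, 10 Hz, 12 Hz, 16 Hz, 20 Hz}.

6 Hz, 10 Hz, 12 Hz, 16 Hz, 20 Hz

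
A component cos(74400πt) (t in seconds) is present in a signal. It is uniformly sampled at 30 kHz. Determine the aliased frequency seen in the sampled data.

ω = 74400π rad/s → f = ω/(2π) = 37200 Hz = 37.2 kHz.
37.2 kHz mod fs = 7.2 kHz.
7.2 kHz ≤ fs/2 = 15 kHz, appears at 7.2 kHz.

7.2 kHz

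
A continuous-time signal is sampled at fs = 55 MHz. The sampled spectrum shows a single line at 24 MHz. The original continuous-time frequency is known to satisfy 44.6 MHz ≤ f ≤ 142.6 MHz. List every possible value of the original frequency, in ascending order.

79 MHz, 86 MHz, 134 MHz, 141 MHz

Frequencies that alias to 24 MHz are k·fs ± 24 MHz for integer k ≥ 0.
k=0: 24 MHz.
k=1: 31 MHz, 79 MHz.
k=2: 86 MHz, 134 MHz.
k=3: 141 MHz, 189 MHz.
k=4: 196 MHz, 244 MHz.
Within [44.6 MHz, 142.6 MHz]: 79 MHz, 86 MHz, 134 MHz, 141 MHz.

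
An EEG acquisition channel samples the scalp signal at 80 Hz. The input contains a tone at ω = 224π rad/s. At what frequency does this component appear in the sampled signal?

ω = 224π rad/s → f = ω/(2π) = 112 Hz.
112 Hz mod fs = 32 Hz.
32 Hz ≤ fs/2 = 40 Hz, appears at 32 Hz.

32 Hz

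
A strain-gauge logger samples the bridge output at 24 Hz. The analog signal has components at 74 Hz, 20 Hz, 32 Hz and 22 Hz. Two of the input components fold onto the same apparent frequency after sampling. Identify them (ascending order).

22 Hz, 74 Hz

fs/2 = 12 Hz.
74 Hz mod fs = 2 Hz.
2 Hz ≤ fs/2 = 12 Hz, appears at 2 Hz.
20 Hz > fs/2 = 12 Hz, folds to fs − 20 Hz = 4 Hz.
32 Hz mod fs = 8 Hz.
8 Hz ≤ fs/2 = 12 Hz, appears at 8 Hz.
22 Hz > fs/2 = 12 Hz, folds to fs − 22 Hz = 2 Hz.
22 Hz and 74 Hz both map to 2 Hz.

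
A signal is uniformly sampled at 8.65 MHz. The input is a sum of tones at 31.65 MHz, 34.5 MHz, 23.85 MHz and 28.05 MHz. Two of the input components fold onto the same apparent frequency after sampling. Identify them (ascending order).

fs/2 = 4.325 MHz.
31.65 MHz mod fs = 5.7 MHz.
5.7 MHz > fs/2 = 4.325 MHz, folds to fs − 5.7 MHz = 2.95 MHz.
34.5 MHz mod fs = 8.55 MHz.
8.55 MHz > fs/2 = 4.325 MHz, folds to fs − 8.55 MHz = 0.1 MHz.
23.85 MHz mod fs = 6.55 MHz.
6.55 MHz > fs/2 = 4.325 MHz, folds to fs − 6.55 MHz = 2.1 MHz.
28.05 MHz mod fs = 2.1 MHz.
2.1 MHz ≤ fs/2 = 4.325 MHz, appears at 2.1 MHz.
23.85 MHz and 28.05 MHz both map to 2.1 MHz.

23.85 MHz, 28.05 MHz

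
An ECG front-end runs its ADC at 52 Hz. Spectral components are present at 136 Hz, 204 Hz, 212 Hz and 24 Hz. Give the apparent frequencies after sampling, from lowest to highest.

fs/2 = 26 Hz.
136 Hz mod fs = 32 Hz.
32 Hz > fs/2 = 26 Hz, folds to fs − 32 Hz = 20 Hz.
204 Hz mod fs = 48 Hz.
48 Hz > fs/2 = 26 Hz, folds to fs − 48 Hz = 4 Hz.
212 Hz mod fs = 4 Hz.
4 Hz ≤ fs/2 = 26 Hz, appears at 4 Hz.
24 Hz ≤ fs/2 = 26 Hz, passes unchanged.
Distinct values: {4 Hz, 20 Hz, 24 Hz}.

4 Hz, 20 Hz, 24 Hz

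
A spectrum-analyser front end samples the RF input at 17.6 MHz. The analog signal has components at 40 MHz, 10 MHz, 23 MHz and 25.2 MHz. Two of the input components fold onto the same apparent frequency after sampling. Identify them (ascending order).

10 MHz, 25.2 MHz

fs/2 = 8.8 MHz.
40 MHz mod fs = 4.8 MHz.
4.8 MHz ≤ fs/2 = 8.8 MHz, appears at 4.8 MHz.
10 MHz > fs/2 = 8.8 MHz, folds to fs − 10 MHz = 7.6 MHz.
23 MHz mod fs = 5.4 MHz.
5.4 MHz ≤ fs/2 = 8.8 MHz, appears at 5.4 MHz.
25.2 MHz mod fs = 7.6 MHz.
7.6 MHz ≤ fs/2 = 8.8 MHz, appears at 7.6 MHz.
10 MHz and 25.2 MHz both map to 7.6 MHz.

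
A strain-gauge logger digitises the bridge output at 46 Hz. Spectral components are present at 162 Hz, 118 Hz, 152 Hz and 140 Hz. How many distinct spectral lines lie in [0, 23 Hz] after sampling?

4

fs/2 = 23 Hz.
162 Hz mod fs = 24 Hz.
24 Hz > fs/2 = 23 Hz, folds to fs − 24 Hz = 22 Hz.
118 Hz mod fs = 26 Hz.
26 Hz > fs/2 = 23 Hz, folds to fs − 26 Hz = 20 Hz.
152 Hz mod fs = 14 Hz.
14 Hz ≤ fs/2 = 23 Hz, appears at 14 Hz.
140 Hz mod fs = 2 Hz.
2 Hz ≤ fs/2 = 23 Hz, appears at 2 Hz.
Distinct values: {2 Hz, 14 Hz, 20 Hz, 22 Hz} → 4.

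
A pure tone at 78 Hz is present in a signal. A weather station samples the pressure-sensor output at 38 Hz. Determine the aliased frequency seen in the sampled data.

2 Hz

78 Hz mod fs = 2 Hz.
2 Hz ≤ fs/2 = 19 Hz, appears at 2 Hz.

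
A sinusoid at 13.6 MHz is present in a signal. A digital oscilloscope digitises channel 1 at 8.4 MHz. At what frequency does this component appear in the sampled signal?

3.2 MHz

13.6 MHz mod fs = 5.2 MHz.
5.2 MHz > fs/2 = 4.2 MHz, folds to fs − 5.2 MHz = 3.2 MHz.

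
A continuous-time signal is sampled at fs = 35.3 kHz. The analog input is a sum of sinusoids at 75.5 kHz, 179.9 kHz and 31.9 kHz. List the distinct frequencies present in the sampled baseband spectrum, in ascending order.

3.4 kHz, 4.9 kHz

fs/2 = 17.65 kHz.
75.5 kHz mod fs = 4.9 kHz.
4.9 kHz ≤ fs/2 = 17.65 kHz, appears at 4.9 kHz.
179.9 kHz mod fs = 3.4 kHz.
3.4 kHz ≤ fs/2 = 17.65 kHz, appears at 3.4 kHz.
31.9 kHz > fs/2 = 17.65 kHz, folds to fs − 31.9 kHz = 3.4 kHz.
Distinct values: {3.4 kHz, 4.9 kHz}.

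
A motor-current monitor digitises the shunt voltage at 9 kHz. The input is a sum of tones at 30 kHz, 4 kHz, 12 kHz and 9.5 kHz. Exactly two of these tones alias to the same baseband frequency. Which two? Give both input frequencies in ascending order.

fs/2 = 4.5 kHz.
30 kHz mod fs = 3 kHz.
3 kHz ≤ fs/2 = 4.5 kHz, appears at 3 kHz.
4 kHz ≤ fs/2 = 4.5 kHz, passes unchanged.
12 kHz mod fs = 3 kHz.
3 kHz ≤ fs/2 = 4.5 kHz, appears at 3 kHz.
9.5 kHz mod fs = 0.5 kHz.
0.5 kHz ≤ fs/2 = 4.5 kHz, appears at 0.5 kHz.
12 kHz and 30 kHz both map to 3 kHz.

12 kHz, 30 kHz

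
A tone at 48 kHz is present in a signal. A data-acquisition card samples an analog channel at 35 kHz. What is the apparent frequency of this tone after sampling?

13 kHz

48 kHz mod fs = 13 kHz.
13 kHz ≤ fs/2 = 17.5 kHz, appears at 13 kHz.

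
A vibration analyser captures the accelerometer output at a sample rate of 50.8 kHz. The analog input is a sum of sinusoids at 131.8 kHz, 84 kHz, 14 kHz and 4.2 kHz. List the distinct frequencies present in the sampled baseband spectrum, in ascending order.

fs/2 = 25.4 kHz.
131.8 kHz mod fs = 30.2 kHz.
30.2 kHz > fs/2 = 25.4 kHz, folds to fs − 30.2 kHz = 20.6 kHz.
84 kHz mod fs = 33.2 kHz.
33.2 kHz > fs/2 = 25.4 kHz, folds to fs − 33.2 kHz = 17.6 kHz.
14 kHz ≤ fs/2 = 25.4 kHz, passes unchanged.
4.2 kHz ≤ fs/2 = 25.4 kHz, passes unchanged.
Distinct values: {4.2 kHz, 14 kHz, 17.6 kHz, 20.6 kHz}.

4.2 kHz, 14 kHz, 17.6 kHz, 20.6 kHz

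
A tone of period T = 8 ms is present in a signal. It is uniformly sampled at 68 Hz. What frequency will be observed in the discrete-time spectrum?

T = 8 ms → f = 1/T = 125 Hz.
125 Hz mod fs = 57 Hz.
57 Hz > fs/2 = 34 Hz, folds to fs − 57 Hz = 11 Hz.

11 Hz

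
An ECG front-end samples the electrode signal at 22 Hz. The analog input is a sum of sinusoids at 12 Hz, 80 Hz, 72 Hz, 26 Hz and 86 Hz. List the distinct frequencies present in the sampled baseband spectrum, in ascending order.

2 Hz, 4 Hz, 6 Hz, 8 Hz, 10 Hz

fs/2 = 11 Hz.
12 Hz > fs/2 = 11 Hz, folds to fs − 12 Hz = 10 Hz.
80 Hz mod fs = 14 Hz.
14 Hz > fs/2 = 11 Hz, folds to fs − 14 Hz = 8 Hz.
72 Hz mod fs = 6 Hz.
6 Hz ≤ fs/2 = 11 Hz, appears at 6 Hz.
26 Hz mod fs = 4 Hz.
4 Hz ≤ fs/2 = 11 Hz, appears at 4 Hz.
86 Hz mod fs = 20 Hz.
20 Hz > fs/2 = 11 Hz, folds to fs − 20 Hz = 2 Hz.
Distinct values: {2 Hz, 4 Hz, 6 Hz, 8 Hz, 10 Hz}.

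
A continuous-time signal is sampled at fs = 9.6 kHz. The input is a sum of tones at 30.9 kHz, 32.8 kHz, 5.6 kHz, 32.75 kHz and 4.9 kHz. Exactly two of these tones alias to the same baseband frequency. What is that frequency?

4 kHz

fs/2 = 4.8 kHz.
30.9 kHz mod fs = 2.1 kHz.
2.1 kHz ≤ fs/2 = 4.8 kHz, appears at 2.1 kHz.
32.8 kHz mod fs = 4 kHz.
4 kHz ≤ fs/2 = 4.8 kHz, appears at 4 kHz.
5.6 kHz > fs/2 = 4.8 kHz, folds to fs − 5.6 kHz = 4 kHz.
32.75 kHz mod fs = 3.95 kHz.
3.95 kHz ≤ fs/2 = 4.8 kHz, appears at 3.95 kHz.
4.9 kHz > fs/2 = 4.8 kHz, folds to fs − 4.9 kHz = 4.7 kHz.
5.6 kHz and 32.8 kHz both map to 4 kHz.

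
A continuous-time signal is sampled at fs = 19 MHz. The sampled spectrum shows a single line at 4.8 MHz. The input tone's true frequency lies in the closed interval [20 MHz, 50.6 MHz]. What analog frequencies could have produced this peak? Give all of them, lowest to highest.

Frequencies that alias to 4.8 MHz are k·fs ± 4.8 MHz for integer k ≥ 0.
k=0: 4.8 MHz.
k=1: 14.2 MHz, 23.8 MHz.
k=2: 33.2 MHz, 42.8 MHz.
k=3: 52.2 MHz, 61.8 MHz.
Within [20 MHz, 50.6 MHz]: 23.8 MHz, 33.2 MHz, 42.8 MHz.

23.8 MHz, 33.2 MHz, 42.8 MHz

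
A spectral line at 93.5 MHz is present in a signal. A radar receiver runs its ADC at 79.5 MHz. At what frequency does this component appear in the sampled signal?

93.5 MHz mod fs = 14 MHz.
14 MHz ≤ fs/2 = 39.75 MHz, appears at 14 MHz.

14 MHz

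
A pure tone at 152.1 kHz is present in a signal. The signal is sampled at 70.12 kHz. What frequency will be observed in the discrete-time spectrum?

11.86 kHz

152.1 kHz mod fs = 11.86 kHz.
11.86 kHz ≤ fs/2 = 35.06 kHz, appears at 11.86 kHz.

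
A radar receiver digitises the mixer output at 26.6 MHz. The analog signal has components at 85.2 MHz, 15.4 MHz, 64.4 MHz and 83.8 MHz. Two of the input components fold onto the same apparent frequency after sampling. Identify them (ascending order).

fs/2 = 13.3 MHz.
85.2 MHz mod fs = 5.4 MHz.
5.4 MHz ≤ fs/2 = 13.3 MHz, appears at 5.4 MHz.
15.4 MHz > fs/2 = 13.3 MHz, folds to fs − 15.4 MHz = 11.2 MHz.
64.4 MHz mod fs = 11.2 MHz.
11.2 MHz ≤ fs/2 = 13.3 MHz, appears at 11.2 MHz.
83.8 MHz mod fs = 4 MHz.
4 MHz ≤ fs/2 = 13.3 MHz, appears at 4 MHz.
15.4 MHz and 64.4 MHz both map to 11.2 MHz.

15.4 MHz, 64.4 MHz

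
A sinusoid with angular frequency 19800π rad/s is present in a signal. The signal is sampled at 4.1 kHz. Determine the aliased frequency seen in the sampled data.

1.7 kHz

ω = 19800π rad/s → f = ω/(2π) = 9900 Hz = 9.9 kHz.
9.9 kHz mod fs = 1.7 kHz.
1.7 kHz ≤ fs/2 = 2.05 kHz, appears at 1.7 kHz.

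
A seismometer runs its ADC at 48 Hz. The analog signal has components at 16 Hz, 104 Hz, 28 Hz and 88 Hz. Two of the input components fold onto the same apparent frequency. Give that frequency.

8 Hz

fs/2 = 24 Hz.
16 Hz ≤ fs/2 = 24 Hz, passes unchanged.
104 Hz mod fs = 8 Hz.
8 Hz ≤ fs/2 = 24 Hz, appears at 8 Hz.
28 Hz > fs/2 = 24 Hz, folds to fs − 28 Hz = 20 Hz.
88 Hz mod fs = 40 Hz.
40 Hz > fs/2 = 24 Hz, folds to fs − 40 Hz = 8 Hz.
88 Hz and 104 Hz both map to 8 Hz.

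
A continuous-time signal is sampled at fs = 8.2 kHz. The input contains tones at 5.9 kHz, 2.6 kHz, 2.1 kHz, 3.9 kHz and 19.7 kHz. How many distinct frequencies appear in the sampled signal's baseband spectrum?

5

fs/2 = 4.1 kHz.
5.9 kHz > fs/2 = 4.1 kHz, folds to fs − 5.9 kHz = 2.3 kHz.
2.6 kHz ≤ fs/2 = 4.1 kHz, passes unchanged.
2.1 kHz ≤ fs/2 = 4.1 kHz, passes unchanged.
3.9 kHz ≤ fs/2 = 4.1 kHz, passes unchanged.
19.7 kHz mod fs = 3.3 kHz.
3.3 kHz ≤ fs/2 = 4.1 kHz, appears at 3.3 kHz.
Distinct values: {2.1 kHz, 2.3 kHz, 2.6 kHz, 3.3 kHz, 3.9 kHz} → 5.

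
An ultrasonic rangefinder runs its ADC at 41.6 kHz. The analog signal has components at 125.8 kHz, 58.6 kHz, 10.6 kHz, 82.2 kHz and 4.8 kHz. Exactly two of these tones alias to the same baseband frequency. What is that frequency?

1 kHz

fs/2 = 20.8 kHz.
125.8 kHz mod fs = 1 kHz.
1 kHz ≤ fs/2 = 20.8 kHz, appears at 1 kHz.
58.6 kHz mod fs = 17 kHz.
17 kHz ≤ fs/2 = 20.8 kHz, appears at 17 kHz.
10.6 kHz ≤ fs/2 = 20.8 kHz, passes unchanged.
82.2 kHz mod fs = 40.6 kHz.
40.6 kHz > fs/2 = 20.8 kHz, folds to fs − 40.6 kHz = 1 kHz.
4.8 kHz ≤ fs/2 = 20.8 kHz, passes unchanged.
82.2 kHz and 125.8 kHz both map to 1 kHz.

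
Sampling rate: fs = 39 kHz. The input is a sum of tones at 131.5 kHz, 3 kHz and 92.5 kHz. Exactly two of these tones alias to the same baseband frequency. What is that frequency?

fs/2 = 19.5 kHz.
131.5 kHz mod fs = 14.5 kHz.
14.5 kHz ≤ fs/2 = 19.5 kHz, appears at 14.5 kHz.
3 kHz ≤ fs/2 = 19.5 kHz, passes unchanged.
92.5 kHz mod fs = 14.5 kHz.
14.5 kHz ≤ fs/2 = 19.5 kHz, appears at 14.5 kHz.
92.5 kHz and 131.5 kHz both map to 14.5 kHz.

14.5 kHz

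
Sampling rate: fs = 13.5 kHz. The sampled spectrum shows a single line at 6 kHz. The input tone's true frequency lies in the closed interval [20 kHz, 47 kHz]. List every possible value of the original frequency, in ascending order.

Frequencies that alias to 6 kHz are k·fs ± 6 kHz for integer k ≥ 0.
k=0: 6 kHz.
k=1: 7.5 kHz, 19.5 kHz.
k=2: 21 kHz, 33 kHz.
k=3: 34.5 kHz, 46.5 kHz.
k=4: 48 kHz, 60 kHz.
Within [20 kHz, 47 kHz]: 21 kHz, 33 kHz, 34.5 kHz, 46.5 kHz.

21 kHz, 33 kHz, 34.5 kHz, 46.5 kHz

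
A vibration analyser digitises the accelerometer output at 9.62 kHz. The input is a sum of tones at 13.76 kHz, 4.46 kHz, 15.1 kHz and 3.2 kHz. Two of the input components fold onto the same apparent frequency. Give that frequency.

4.14 kHz

fs/2 = 4.81 kHz.
13.76 kHz mod fs = 4.14 kHz.
4.14 kHz ≤ fs/2 = 4.81 kHz, appears at 4.14 kHz.
4.46 kHz ≤ fs/2 = 4.81 kHz, passes unchanged.
15.1 kHz mod fs = 5.48 kHz.
5.48 kHz > fs/2 = 4.81 kHz, folds to fs − 5.48 kHz = 4.14 kHz.
3.2 kHz ≤ fs/2 = 4.81 kHz, passes unchanged.
13.76 kHz and 15.1 kHz both map to 4.14 kHz.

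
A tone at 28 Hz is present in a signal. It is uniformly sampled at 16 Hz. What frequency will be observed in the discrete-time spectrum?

28 Hz mod fs = 12 Hz.
12 Hz > fs/2 = 8 Hz, folds to fs − 12 Hz = 4 Hz.

4 Hz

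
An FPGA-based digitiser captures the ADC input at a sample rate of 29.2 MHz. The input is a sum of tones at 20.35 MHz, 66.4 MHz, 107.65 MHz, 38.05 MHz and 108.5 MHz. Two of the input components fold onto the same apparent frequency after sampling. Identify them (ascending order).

fs/2 = 14.6 MHz.
20.35 MHz > fs/2 = 14.6 MHz, folds to fs − 20.35 MHz = 8.85 MHz.
66.4 MHz mod fs = 8 MHz.
8 MHz ≤ fs/2 = 14.6 MHz, appears at 8 MHz.
107.65 MHz mod fs = 20.05 MHz.
20.05 MHz > fs/2 = 14.6 MHz, folds to fs − 20.05 MHz = 9.15 MHz.
38.05 MHz mod fs = 8.85 MHz.
8.85 MHz ≤ fs/2 = 14.6 MHz, appears at 8.85 MHz.
108.5 MHz mod fs = 20.9 MHz.
20.9 MHz > fs/2 = 14.6 MHz, folds to fs − 20.9 MHz = 8.3 MHz.
20.35 MHz and 38.05 MHz both map to 8.85 MHz.

20.35 MHz, 38.05 MHz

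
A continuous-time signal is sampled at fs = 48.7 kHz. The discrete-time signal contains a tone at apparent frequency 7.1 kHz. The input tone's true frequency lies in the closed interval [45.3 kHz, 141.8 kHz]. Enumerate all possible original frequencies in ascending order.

Frequencies that alias to 7.1 kHz are k·fs ± 7.1 kHz for integer k ≥ 0.
k=0: 7.1 kHz.
k=1: 41.6 kHz, 55.8 kHz.
k=2: 90.3 kHz, 104.5 kHz.
k=3: 139 kHz, 153.2 kHz.
k=4: 187.7 kHz, 201.9 kHz.
Within [45.3 kHz, 141.8 kHz]: 55.8 kHz, 90.3 kHz, 104.5 kHz, 139 kHz.

55.8 kHz, 90.3 kHz, 104.5 kHz, 139 kHz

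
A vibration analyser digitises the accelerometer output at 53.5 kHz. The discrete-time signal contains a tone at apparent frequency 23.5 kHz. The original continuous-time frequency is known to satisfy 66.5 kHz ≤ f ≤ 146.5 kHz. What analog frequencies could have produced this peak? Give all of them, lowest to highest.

Frequencies that alias to 23.5 kHz are k·fs ± 23.5 kHz for integer k ≥ 0.
k=0: 23.5 kHz.
k=1: 30 kHz, 77 kHz.
k=2: 83.5 kHz, 130.5 kHz.
k=3: 137 kHz, 184 kHz.
k=4: 190.5 kHz, 237.5 kHz.
Within [66.5 kHz, 146.5 kHz]: 77 kHz, 83.5 kHz, 130.5 kHz, 137 kHz.

77 kHz, 83.5 kHz, 130.5 kHz, 137 kHz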